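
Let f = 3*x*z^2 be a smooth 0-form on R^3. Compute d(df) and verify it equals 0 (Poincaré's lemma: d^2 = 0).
d(df) = 0

Step 1: df = sum_i (∂f/∂x_i) dx_i = (3*z^2) dx + (0) dy + (6*x*z) dz.
Step 2: Apply d again. Using the 1-form formula, the coefficient of dx ∧ dy in d(df) is ∂^2 f/∂x ∂y - ∂^2 f/∂y ∂x = (0) - (0) = 0 (equality of mixed partials for smooth f).
Similarly for dx ∧ dz and dy ∧ dz — all coefficients vanish. So d(df) = 0.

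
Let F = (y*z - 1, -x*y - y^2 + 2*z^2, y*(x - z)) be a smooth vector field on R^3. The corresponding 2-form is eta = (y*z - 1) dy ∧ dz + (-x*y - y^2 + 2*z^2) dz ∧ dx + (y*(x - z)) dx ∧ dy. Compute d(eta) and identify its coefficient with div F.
d(eta) = (-x - 3*y) dx ∧ dy ∧ dz; div F = -x - 3*y

For a 2-form in R^3 of the form above, applying d gives a 3-form with coefficient ∂P/∂x + ∂Q/∂y + ∂R/∂z:
  ∂P/∂x = 0
  ∂Q/∂y = -x - 2*y
  ∂R/∂z = -y
Sum = -x - 3*y, which is exactly div F.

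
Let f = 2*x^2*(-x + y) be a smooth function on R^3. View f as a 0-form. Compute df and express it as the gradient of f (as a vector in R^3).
df = (2*x*(-3*x + 2*y)) dx + (2*x^2) dy + (0) dz; grad f = (2*x*(-3*x + 2*y), 2*x^2, 0)

For a 0-form f, d f = (∂f/∂x) dx + (∂f/∂y) dy + (∂f/∂z) dz. The components of the vector representation are exactly the entries of grad f in Cartesian coordinates:
  ∂f/∂x = 2*x*(-3*x + 2*y)
  ∂f/∂y = 2*x^2
  ∂f/∂z = 0.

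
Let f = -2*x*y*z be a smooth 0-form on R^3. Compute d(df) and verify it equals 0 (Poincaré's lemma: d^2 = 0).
d(df) = 0

Step 1: df = sum_i (∂f/∂x_i) dx_i = (-2*y*z) dx + (-2*x*z) dy + (-2*x*y) dz.
Step 2: Apply d again. Using the 1-form formula, the coefficient of dx ∧ dy in d(df) is ∂^2 f/∂x ∂y - ∂^2 f/∂y ∂x = (-2*z) - (-2*z) = 0 (equality of mixed partials for smooth f).
Similarly for dx ∧ dz and dy ∧ dz — all coefficients vanish. So d(df) = 0.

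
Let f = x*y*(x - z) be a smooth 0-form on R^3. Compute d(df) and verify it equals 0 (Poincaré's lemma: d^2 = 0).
d(df) = 0

Step 1: df = sum_i (∂f/∂x_i) dx_i = (y*(2*x - z)) dx + (x*(x - z)) dy + (-x*y) dz.
Step 2: Apply d again. Using the 1-form formula, the coefficient of dx ∧ dy in d(df) is ∂^2 f/∂x ∂y - ∂^2 f/∂y ∂x = (2*x - z) - (2*x - z) = 0 (equality of mixed partials for smooth f).
Similarly for dx ∧ dz and dy ∧ dz — all coefficients vanish. So d(df) = 0.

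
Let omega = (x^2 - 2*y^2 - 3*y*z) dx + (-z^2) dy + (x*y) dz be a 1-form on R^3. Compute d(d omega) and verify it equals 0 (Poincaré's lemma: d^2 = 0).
d(d omega) = 0

Step 1: d omega = sum_{i<j} (∂f_j/∂x_i - ∂f_i/∂x_j) dx_i ∧ dx_j:
  coeff of dx ∧ dy: 4*y + 3*z
  coeff of dx ∧ dz: 4*y
  coeff of dy ∧ dz: x + 2*z
Step 2: Apply d again to each 2-form coefficient. The only possible 3-form in R^3 is dx ∧ dy ∧ dz, with coefficient
  ∂(coeff of dy∧dz)/∂x - ∂(coeff of dx∧dz)/∂y + ∂(coeff of dx∧dy)/∂z
  = ∂/∂x (x + 2*z) - ∂/∂y (4*y) + ∂/∂z (4*y + 3*z).
Each of these terms simplifies to sums of mixed partials that cancel in pairs. The result is 0 (by equality of mixed partials for smooth functions — Schwarz / Clairaut).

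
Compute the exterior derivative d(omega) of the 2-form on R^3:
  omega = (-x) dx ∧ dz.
d(omega) = 0

For a 2-form omega = sum_{i<j} g_{ij} dx_i ∧ dx_j, the exterior derivative is
  d(omega) = sum_{i<j} d(g_{ij}) ∧ dx_i ∧ dx_j = sum_{i<j, k} (∂g_{ij}/∂x_k) dx_k ∧ dx_i ∧ dx_j.
Expand each term, using dx_k ∧ dx_i ∧ dx_j = sgn(permutation) dx_{(a)} ∧ dx_{(b)} ∧ dx_{(c)} with (a < b < c) sorted:

Collecting like 3-forms: d(omega) = 0.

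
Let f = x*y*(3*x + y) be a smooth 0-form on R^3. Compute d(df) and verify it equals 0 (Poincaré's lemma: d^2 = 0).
d(df) = 0

Step 1: df = sum_i (∂f/∂x_i) dx_i = (y*(6*x + y)) dx + (x*(3*x + 2*y)) dy + (0) dz.
Step 2: Apply d again. Using the 1-form formula, the coefficient of dx ∧ dy in d(df) is ∂^2 f/∂x ∂y - ∂^2 f/∂y ∂x = (6*x + 2*y) - (6*x + 2*y) = 0 (equality of mixed partials for smooth f).
Similarly for dx ∧ dz and dy ∧ dz — all coefficients vanish. So d(df) = 0.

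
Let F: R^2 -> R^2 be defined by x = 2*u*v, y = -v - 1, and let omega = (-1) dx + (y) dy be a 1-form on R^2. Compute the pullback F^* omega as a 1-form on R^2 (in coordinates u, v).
F^* omega = (-2*v) du + (-2*u + v + 1) dv

Using F^*(f dg) = (f ∘ F) d(g ∘ F), substitute each coordinate x_i by F_i(u, v) in f_i, and replace dx_i by d F_i = (∂F_i/∂u) du + (∂F_i/∂v) dv.
  For the x component: f_1(F) = -1; d F_1 = (2*v) du + (2*u) dv
  For the y component: f_2(F) = -v - 1; d F_2 = (0) du + (-1) dv
Combining and collecting du, dv coefficients:
  coeff of du: -2*v
  coeff of dv: -2*u + v + 1
F^* omega = (-2*v) du + (-2*u + v + 1) dv.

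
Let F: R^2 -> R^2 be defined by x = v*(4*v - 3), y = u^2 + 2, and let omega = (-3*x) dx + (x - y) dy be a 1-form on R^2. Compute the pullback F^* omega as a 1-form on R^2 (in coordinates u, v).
F^* omega = (2*u*(-u^2 + 4*v^2 - 3*v - 2)) du + (3*v*(-32*v^2 + 36*v - 9)) dv

Using F^*(f dg) = (f ∘ F) d(g ∘ F), substitute each coordinate x_i by F_i(u, v) in f_i, and replace dx_i by d F_i = (∂F_i/∂u) du + (∂F_i/∂v) dv.
  For the x component: f_1(F) = 3*v*(3 - 4*v); d F_1 = (0) du + (8*v - 3) dv
  For the y component: f_2(F) = -u^2 + 4*v^2 - 3*v - 2; d F_2 = (2*u) du + (0) dv
Combining and collecting du, dv coefficients:
  coeff of du: 2*u*(-u^2 + 4*v^2 - 3*v - 2)
  coeff of dv: 3*v*(-32*v^2 + 36*v - 9)
F^* omega = (2*u*(-u^2 + 4*v^2 - 3*v - 2)) du + (3*v*(-32*v^2 + 36*v - 9)) dv.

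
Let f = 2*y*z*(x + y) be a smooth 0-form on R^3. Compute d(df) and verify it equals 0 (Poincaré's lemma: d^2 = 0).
d(df) = 0

Step 1: df = sum_i (∂f/∂x_i) dx_i = (2*y*z) dx + (2*z*(x + 2*y)) dy + (2*y*(x + y)) dz.
Step 2: Apply d again. Using the 1-form formula, the coefficient of dx ∧ dy in d(df) is ∂^2 f/∂x ∂y - ∂^2 f/∂y ∂x = (2*z) - (2*z) = 0 (equality of mixed partials for smooth f).
Similarly for dx ∧ dz and dy ∧ dz — all coefficients vanish. So d(df) = 0.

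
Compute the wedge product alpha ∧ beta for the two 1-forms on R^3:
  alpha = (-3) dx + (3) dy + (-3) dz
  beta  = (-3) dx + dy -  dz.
alpha ∧ beta = (6) dx ∧ dy + (-6) dx ∧ dz

Distribute the wedge, using dx_i ∧ dx_j = -dx_j ∧ dx_i and dx_i ∧ dx_i = 0. For each pair (i, j) with i < j, the coefficient of dx_i ∧ dx_j in alpha ∧ beta is (alpha_i * beta_j - alpha_j * beta_i). Collecting: alpha ∧ beta = (6) dx ∧ dy + (-6) dx ∧ dz.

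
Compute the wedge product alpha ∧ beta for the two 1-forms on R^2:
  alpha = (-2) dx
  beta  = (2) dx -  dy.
alpha ∧ beta = (2) dx ∧ dy

Distribute the wedge, using dx_i ∧ dx_j = -dx_j ∧ dx_i and dx_i ∧ dx_i = 0. For each pair (i, j) with i < j, the coefficient of dx_i ∧ dx_j in alpha ∧ beta is (alpha_i * beta_j - alpha_j * beta_i). Collecting: alpha ∧ beta = (2) dx ∧ dy.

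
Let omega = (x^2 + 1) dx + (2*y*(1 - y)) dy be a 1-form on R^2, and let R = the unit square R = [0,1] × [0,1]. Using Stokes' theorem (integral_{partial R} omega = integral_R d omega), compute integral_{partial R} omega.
integral_(partial R) omega = 0

Stokes: integral_partial_R omega = integral_R d omega with d omega = (∂Q/∂x - ∂P/∂y) dx ∧ dy.
  ∂Q/∂x = 0
  ∂P/∂y = 0
  integrand = ∂Q/∂x - ∂P/∂y = 0.
Integrating over R: integral_0^1 integral_0^1 (0) dx dy = 0.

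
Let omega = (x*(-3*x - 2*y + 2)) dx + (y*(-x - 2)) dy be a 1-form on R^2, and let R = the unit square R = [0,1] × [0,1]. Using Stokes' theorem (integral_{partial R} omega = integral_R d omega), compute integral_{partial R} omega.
integral_(partial R) omega = 1/2

Stokes: integral_partial_R omega = integral_R d omega with d omega = (∂Q/∂x - ∂P/∂y) dx ∧ dy.
  ∂Q/∂x = -y
  ∂P/∂y = -2*x
  integrand = ∂Q/∂x - ∂P/∂y = 2*x - y.
Integrating over R: integral_0^1 integral_0^1 (2*x - y) dx dy = 1/2.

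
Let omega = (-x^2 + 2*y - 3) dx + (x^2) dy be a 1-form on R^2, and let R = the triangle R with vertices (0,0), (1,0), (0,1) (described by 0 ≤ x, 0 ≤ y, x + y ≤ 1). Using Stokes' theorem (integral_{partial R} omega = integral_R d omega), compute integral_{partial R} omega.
integral_(partial R) omega = -2/3

Stokes: integral_partial_R omega = integral_R d omega with d omega = (∂Q/∂x - ∂P/∂y) dx ∧ dy.
  ∂Q/∂x = 2*x
  ∂P/∂y = 2
  integrand = ∂Q/∂x - ∂P/∂y = 2*x - 2.
Integrating over R: integral_0^1 integral_0^{1-x} (2*x - 2) dy dx = -2/3.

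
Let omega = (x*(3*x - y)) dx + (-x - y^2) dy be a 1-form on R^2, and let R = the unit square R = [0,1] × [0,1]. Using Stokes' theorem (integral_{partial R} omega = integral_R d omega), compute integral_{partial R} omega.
integral_(partial R) omega = -1/2

Stokes: integral_partial_R omega = integral_R d omega with d omega = (∂Q/∂x - ∂P/∂y) dx ∧ dy.
  ∂Q/∂x = -1
  ∂P/∂y = -x
  integrand = ∂Q/∂x - ∂P/∂y = x - 1.
Integrating over R: integral_0^1 integral_0^1 (x - 1) dx dy = -1/2.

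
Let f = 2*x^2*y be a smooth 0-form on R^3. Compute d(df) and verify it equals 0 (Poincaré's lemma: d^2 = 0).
d(df) = 0

Step 1: df = sum_i (∂f/∂x_i) dx_i = (4*x*y) dx + (2*x^2) dy + (0) dz.
Step 2: Apply d again. Using the 1-form formula, the coefficient of dx ∧ dy in d(df) is ∂^2 f/∂x ∂y - ∂^2 f/∂y ∂x = (4*x) - (4*x) = 0 (equality of mixed partials for smooth f).
Similarly for dx ∧ dz and dy ∧ dz — all coefficients vanish. So d(df) = 0.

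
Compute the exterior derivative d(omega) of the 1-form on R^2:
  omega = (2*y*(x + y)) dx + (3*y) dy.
d(omega) = (-2*x - 4*y) dx ∧ dy

For a 1-form omega = sum_i f_i dx_i, the exterior derivative is
  d(omega) = sum_{i < j} (∂f_j/∂x_i - ∂f_i/∂x_j) dx_i ∧ dx_j.
  coefficient of dx ∧ dy: ∂f_2/∂x - ∂f_1/∂y = ∂(3*y)/∂x - ∂(2*y*(x + y))/∂y = -2*x - 4*y
Assembling: d(omega) = (-2*x - 4*y) dx ∧ dy.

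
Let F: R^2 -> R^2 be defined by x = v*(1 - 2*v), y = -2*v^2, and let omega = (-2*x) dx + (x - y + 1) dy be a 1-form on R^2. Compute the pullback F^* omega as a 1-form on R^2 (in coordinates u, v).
F^* omega = (2*v*(-8*v^2 + 4*v - 3)) dv

Using F^*(f dg) = (f ∘ F) d(g ∘ F), substitute each coordinate x_i by F_i(u, v) in f_i, and replace dx_i by d F_i = (∂F_i/∂u) du + (∂F_i/∂v) dv.
  For the x component: f_1(F) = 2*v*(2*v - 1); d F_1 = (0) du + (1 - 4*v) dv
  For the y component: f_2(F) = v + 1; d F_2 = (0) du + (-4*v) dv
Combining and collecting du, dv coefficients:
  coeff of du: 0
  coeff of dv: 2*v*(-8*v^2 + 4*v - 3)
F^* omega = (2*v*(-8*v^2 + 4*v - 3)) dv.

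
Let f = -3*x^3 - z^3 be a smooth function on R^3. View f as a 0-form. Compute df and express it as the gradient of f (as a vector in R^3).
df = (-9*x^2) dx + (0) dy + (-3*z^2) dz; grad f = (-9*x^2, 0, -3*z^2)

For a 0-form f, d f = (∂f/∂x) dx + (∂f/∂y) dy + (∂f/∂z) dz. The components of the vector representation are exactly the entries of grad f in Cartesian coordinates:
  ∂f/∂x = -9*x^2
  ∂f/∂y = 0
  ∂f/∂z = -3*z^2.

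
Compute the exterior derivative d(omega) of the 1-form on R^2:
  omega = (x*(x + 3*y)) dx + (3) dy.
d(omega) = (-3*x) dx ∧ dy

For a 1-form omega = sum_i f_i dx_i, the exterior derivative is
  d(omega) = sum_{i < j} (∂f_j/∂x_i - ∂f_i/∂x_j) dx_i ∧ dx_j.
  coefficient of dx ∧ dy: ∂f_2/∂x - ∂f_1/∂y = ∂(3)/∂x - ∂(x*(x + 3*y))/∂y = -3*x
Assembling: d(omega) = (-3*x) dx ∧ dy.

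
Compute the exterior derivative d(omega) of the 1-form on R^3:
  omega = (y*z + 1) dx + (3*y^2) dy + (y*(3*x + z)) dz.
d(omega) = (-z) dx ∧ dy + (2*y) dx ∧ dz + (3*x + z) dy ∧ dz

For a 1-form omega = sum_i f_i dx_i, the exterior derivative is
  d(omega) = sum_{i < j} (∂f_j/∂x_i - ∂f_i/∂x_j) dx_i ∧ dx_j.
  coefficient of dx ∧ dy: ∂f_2/∂x - ∂f_1/∂y = ∂(3*y^2)/∂x - ∂(y*z + 1)/∂y = -z
  coefficient of dx ∧ dz: ∂f_3/∂x - ∂f_1/∂z = ∂(y*(3*x + z))/∂x - ∂(y*z + 1)/∂z = 2*y
  coefficient of dy ∧ dz: ∂f_3/∂y - ∂f_2/∂z = ∂(y*(3*x + z))/∂y - ∂(3*y^2)/∂z = 3*x + z
Assembling: d(omega) = (-z) dx ∧ dy + (2*y) dx ∧ dz + (3*x + z) dy ∧ dz.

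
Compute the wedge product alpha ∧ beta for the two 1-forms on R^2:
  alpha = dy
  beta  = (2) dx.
alpha ∧ beta = (-2) dx ∧ dy

Distribute the wedge, using dx_i ∧ dx_j = -dx_j ∧ dx_i and dx_i ∧ dx_i = 0. For each pair (i, j) with i < j, the coefficient of dx_i ∧ dx_j in alpha ∧ beta is (alpha_i * beta_j - alpha_j * beta_i). Collecting: alpha ∧ beta = (-2) dx ∧ dy.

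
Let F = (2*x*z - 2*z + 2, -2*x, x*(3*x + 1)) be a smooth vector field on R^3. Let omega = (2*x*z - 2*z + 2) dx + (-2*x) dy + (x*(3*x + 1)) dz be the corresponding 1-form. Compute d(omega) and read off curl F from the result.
d(omega) = (0) dy ∧ dz + (-4*x - 3) dz ∧ dx + (-2) dx ∧ dy; curl F = (0, -4*x - 3, -2)

d omega = sum_{i<j} (∂f_j/∂x_i - ∂f_i/∂x_j) dx_i ∧ dx_j. Under the identification (dy ∧ dz, dz ∧ dx, dx ∧ dy) ↔ (e_x, e_y, e_z), the coefficients are exactly the components of curl F. Compute:
  ∂R/∂y - ∂Q/∂z = (0) - (0) = 0
  ∂P/∂z - ∂R/∂x = (2*x - 2) - (6*x + 1) = -4*x - 3
  ∂Q/∂x - ∂P/∂y = (-2) - (0) = -2.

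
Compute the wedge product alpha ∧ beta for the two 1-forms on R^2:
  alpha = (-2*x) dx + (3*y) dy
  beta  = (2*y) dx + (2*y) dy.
alpha ∧ beta = (-2*y*(2*x + 3*y)) dx ∧ dy

Distribute the wedge, using dx_i ∧ dx_j = -dx_j ∧ dx_i and dx_i ∧ dx_i = 0. For each pair (i, j) with i < j, the coefficient of dx_i ∧ dx_j in alpha ∧ beta is (alpha_i * beta_j - alpha_j * beta_i). Collecting: alpha ∧ beta = (-2*y*(2*x + 3*y)) dx ∧ dy.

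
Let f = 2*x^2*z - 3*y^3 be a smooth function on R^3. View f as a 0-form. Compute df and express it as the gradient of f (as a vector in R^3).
df = (4*x*z) dx + (-9*y^2) dy + (2*x^2) dz; grad f = (4*x*z, -9*y^2, 2*x^2)

For a 0-form f, d f = (∂f/∂x) dx + (∂f/∂y) dy + (∂f/∂z) dz. The components of the vector representation are exactly the entries of grad f in Cartesian coordinates:
  ∂f/∂x = 4*x*z
  ∂f/∂y = -9*y^2
  ∂f/∂z = 2*x^2.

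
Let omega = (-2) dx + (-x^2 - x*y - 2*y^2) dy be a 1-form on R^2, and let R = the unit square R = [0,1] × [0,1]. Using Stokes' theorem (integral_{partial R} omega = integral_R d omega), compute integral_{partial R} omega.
integral_(partial R) omega = -3/2

Stokes: integral_partial_R omega = integral_R d omega with d omega = (∂Q/∂x - ∂P/∂y) dx ∧ dy.
  ∂Q/∂x = -2*x - y
  ∂P/∂y = 0
  integrand = ∂Q/∂x - ∂P/∂y = -2*x - y.
Integrating over R: integral_0^1 integral_0^1 (-2*x - y) dx dy = -3/2.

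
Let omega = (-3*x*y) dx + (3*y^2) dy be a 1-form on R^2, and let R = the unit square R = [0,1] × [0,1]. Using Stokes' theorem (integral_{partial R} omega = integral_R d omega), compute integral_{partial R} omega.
integral_(partial R) omega = 3/2

Stokes: integral_partial_R omega = integral_R d omega with d omega = (∂Q/∂x - ∂P/∂y) dx ∧ dy.
  ∂Q/∂x = 0
  ∂P/∂y = -3*x
  integrand = ∂Q/∂x - ∂P/∂y = 3*x.
Integrating over R: integral_0^1 integral_0^1 (3*x) dx dy = 3/2.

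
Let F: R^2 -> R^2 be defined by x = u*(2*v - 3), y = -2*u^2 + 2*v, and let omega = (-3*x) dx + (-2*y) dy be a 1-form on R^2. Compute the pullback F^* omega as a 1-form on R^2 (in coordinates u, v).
F^* omega = (u*(-16*u^2 - 12*v^2 + 52*v - 27)) du + (-12*u^2*v + 26*u^2 - 8*v) dv

Using F^*(f dg) = (f ∘ F) d(g ∘ F), substitute each coordinate x_i by F_i(u, v) in f_i, and replace dx_i by d F_i = (∂F_i/∂u) du + (∂F_i/∂v) dv.
  For the x component: f_1(F) = 3*u*(3 - 2*v); d F_1 = (2*v - 3) du + (2*u) dv
  For the y component: f_2(F) = 4*u^2 - 4*v; d F_2 = (-4*u) du + (2) dv
Combining and collecting du, dv coefficients:
  coeff of du: u*(-16*u^2 - 12*v^2 + 52*v - 27)
  coeff of dv: -12*u^2*v + 26*u^2 - 8*v
F^* omega = (u*(-16*u^2 - 12*v^2 + 52*v - 27)) du + (-12*u^2*v + 26*u^2 - 8*v) dv.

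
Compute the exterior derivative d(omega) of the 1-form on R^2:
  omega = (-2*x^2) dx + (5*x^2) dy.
d(omega) = (10*x) dx ∧ dy

For a 1-form omega = sum_i f_i dx_i, the exterior derivative is
  d(omega) = sum_{i < j} (∂f_j/∂x_i - ∂f_i/∂x_j) dx_i ∧ dx_j.
  coefficient of dx ∧ dy: ∂f_2/∂x - ∂f_1/∂y = ∂(5*x^2)/∂x - ∂(-2*x^2)/∂y = 10*x
Assembling: d(omega) = (10*x) dx ∧ dy.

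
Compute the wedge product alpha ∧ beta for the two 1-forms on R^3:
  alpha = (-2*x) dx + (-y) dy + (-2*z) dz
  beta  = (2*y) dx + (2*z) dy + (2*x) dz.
alpha ∧ beta = (-4*x*z + 2*y^2) dx ∧ dy + (-4*x^2 + 4*y*z) dx ∧ dz + (-2*x*y + 4*z^2) dy ∧ dz

Distribute the wedge, using dx_i ∧ dx_j = -dx_j ∧ dx_i and dx_i ∧ dx_i = 0. For each pair (i, j) with i < j, the coefficient of dx_i ∧ dx_j in alpha ∧ beta is (alpha_i * beta_j - alpha_j * beta_i). Collecting: alpha ∧ beta = (-4*x*z + 2*y^2) dx ∧ dy + (-4*x^2 + 4*y*z) dx ∧ dz + (-2*x*y + 4*z^2) dy ∧ dz.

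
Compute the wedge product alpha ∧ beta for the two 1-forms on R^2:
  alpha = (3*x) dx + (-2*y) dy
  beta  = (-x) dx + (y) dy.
alpha ∧ beta = (x*y) dx ∧ dy

Distribute the wedge, using dx_i ∧ dx_j = -dx_j ∧ dx_i and dx_i ∧ dx_i = 0. For each pair (i, j) with i < j, the coefficient of dx_i ∧ dx_j in alpha ∧ beta is (alpha_i * beta_j - alpha_j * beta_i). Collecting: alpha ∧ beta = (x*y) dx ∧ dy.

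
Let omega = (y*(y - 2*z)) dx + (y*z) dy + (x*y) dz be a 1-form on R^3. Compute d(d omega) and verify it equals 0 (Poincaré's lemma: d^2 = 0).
d(d omega) = 0

Step 1: d omega = sum_{i<j} (∂f_j/∂x_i - ∂f_i/∂x_j) dx_i ∧ dx_j:
  coeff of dx ∧ dy: -2*y + 2*z
  coeff of dx ∧ dz: 3*y
  coeff of dy ∧ dz: x - y
Step 2: Apply d again to each 2-form coefficient. The only possible 3-form in R^3 is dx ∧ dy ∧ dz, with coefficient
  ∂(coeff of dy∧dz)/∂x - ∂(coeff of dx∧dz)/∂y + ∂(coeff of dx∧dy)/∂z
  = ∂/∂x (x - y) - ∂/∂y (3*y) + ∂/∂z (-2*y + 2*z).
Each of these terms simplifies to sums of mixed partials that cancel in pairs. The result is 0 (by equality of mixed partials for smooth functions — Schwarz / Clairaut).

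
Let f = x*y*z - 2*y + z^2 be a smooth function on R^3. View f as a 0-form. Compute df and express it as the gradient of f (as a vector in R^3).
df = (y*z) dx + (x*z - 2) dy + (x*y + 2*z) dz; grad f = (y*z, x*z - 2, x*y + 2*z)

For a 0-form f, d f = (∂f/∂x) dx + (∂f/∂y) dy + (∂f/∂z) dz. The components of the vector representation are exactly the entries of grad f in Cartesian coordinates:
  ∂f/∂x = y*z
  ∂f/∂y = x*z - 2
  ∂f/∂z = x*y + 2*z.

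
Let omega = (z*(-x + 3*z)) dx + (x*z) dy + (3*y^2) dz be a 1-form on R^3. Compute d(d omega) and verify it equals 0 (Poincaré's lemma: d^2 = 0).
d(d omega) = 0

Step 1: d omega = sum_{i<j} (∂f_j/∂x_i - ∂f_i/∂x_j) dx_i ∧ dx_j:
  coeff of dx ∧ dy: z
  coeff of dx ∧ dz: x - 6*z
  coeff of dy ∧ dz: -x + 6*y
Step 2: Apply d again to each 2-form coefficient. The only possible 3-form in R^3 is dx ∧ dy ∧ dz, with coefficient
  ∂(coeff of dy∧dz)/∂x - ∂(coeff of dx∧dz)/∂y + ∂(coeff of dx∧dy)/∂z
  = ∂/∂x (-x + 6*y) - ∂/∂y (x - 6*z) + ∂/∂z (z).
Each of these terms simplifies to sums of mixed partials that cancel in pairs. The result is 0 (by equality of mixed partials for smooth functions — Schwarz / Clairaut).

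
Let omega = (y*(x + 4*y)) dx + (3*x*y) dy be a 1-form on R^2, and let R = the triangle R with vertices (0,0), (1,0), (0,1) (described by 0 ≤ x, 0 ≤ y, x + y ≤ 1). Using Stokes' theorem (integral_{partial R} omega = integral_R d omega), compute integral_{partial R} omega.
integral_(partial R) omega = -1

Stokes: integral_partial_R omega = integral_R d omega with d omega = (∂Q/∂x - ∂P/∂y) dx ∧ dy.
  ∂Q/∂x = 3*y
  ∂P/∂y = x + 8*y
  integrand = ∂Q/∂x - ∂P/∂y = -x - 5*y.
Integrating over R: integral_0^1 integral_0^{1-x} (-x - 5*y) dy dx = -1.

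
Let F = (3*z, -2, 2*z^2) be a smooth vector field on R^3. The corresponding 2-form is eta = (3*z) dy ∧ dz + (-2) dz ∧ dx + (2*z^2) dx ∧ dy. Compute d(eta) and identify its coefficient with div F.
d(eta) = (4*z) dx ∧ dy ∧ dz; div F = 4*z

For a 2-form in R^3 of the form above, applying d gives a 3-form with coefficient ∂P/∂x + ∂Q/∂y + ∂R/∂z:
  ∂P/∂x = 0
  ∂Q/∂y = 0
  ∂R/∂z = 4*z
Sum = 4*z, which is exactly div F.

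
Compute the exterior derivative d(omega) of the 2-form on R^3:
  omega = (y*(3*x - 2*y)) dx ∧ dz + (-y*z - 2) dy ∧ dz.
d(omega) = (-3*x + 4*y) dx ∧ dy ∧ dz

For a 2-form omega = sum_{i<j} g_{ij} dx_i ∧ dx_j, the exterior derivative is
  d(omega) = sum_{i<j} d(g_{ij}) ∧ dx_i ∧ dx_j = sum_{i<j, k} (∂g_{ij}/∂x_k) dx_k ∧ dx_i ∧ dx_j.
Expand each term, using dx_k ∧ dx_i ∧ dx_j = sgn(permutation) dx_{(a)} ∧ dx_{(b)} ∧ dx_{(c)} with (a < b < c) sorted:
  d(y*(3*x - 2*y)) includes (∂/∂y)(y*(3*x - 2*y)) dy = (3*x - 4*y) dy, which multiplied by dx ∧ dz gives (-3*x + 4*y) dx ∧ dy ∧ dz
Collecting like 3-forms: d(omega) = (-3*x + 4*y) dx ∧ dy ∧ dz.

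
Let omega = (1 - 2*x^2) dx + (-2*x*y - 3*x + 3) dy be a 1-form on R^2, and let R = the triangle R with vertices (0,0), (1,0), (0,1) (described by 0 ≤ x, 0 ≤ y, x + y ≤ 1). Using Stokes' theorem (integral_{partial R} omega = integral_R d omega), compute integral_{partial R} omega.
integral_(partial R) omega = -11/6

Stokes: integral_partial_R omega = integral_R d omega with d omega = (∂Q/∂x - ∂P/∂y) dx ∧ dy.
  ∂Q/∂x = -2*y - 3
  ∂P/∂y = 0
  integrand = ∂Q/∂x - ∂P/∂y = -2*y - 3.
Integrating over R: integral_0^1 integral_0^{1-x} (-2*y - 3) dy dx = -11/6.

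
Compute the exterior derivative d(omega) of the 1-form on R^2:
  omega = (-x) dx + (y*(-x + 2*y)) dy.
d(omega) = (-y) dx ∧ dy

For a 1-form omega = sum_i f_i dx_i, the exterior derivative is
  d(omega) = sum_{i < j} (∂f_j/∂x_i - ∂f_i/∂x_j) dx_i ∧ dx_j.
  coefficient of dx ∧ dy: ∂f_2/∂x - ∂f_1/∂y = ∂(y*(-x + 2*y))/∂x - ∂(-x)/∂y = -y
Assembling: d(omega) = (-y) dx ∧ dy.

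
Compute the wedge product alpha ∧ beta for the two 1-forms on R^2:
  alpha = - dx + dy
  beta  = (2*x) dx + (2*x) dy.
alpha ∧ beta = (-4*x) dx ∧ dy

Distribute the wedge, using dx_i ∧ dx_j = -dx_j ∧ dx_i and dx_i ∧ dx_i = 0. For each pair (i, j) with i < j, the coefficient of dx_i ∧ dx_j in alpha ∧ beta is (alpha_i * beta_j - alpha_j * beta_i). Collecting: alpha ∧ beta = (-4*x) dx ∧ dy.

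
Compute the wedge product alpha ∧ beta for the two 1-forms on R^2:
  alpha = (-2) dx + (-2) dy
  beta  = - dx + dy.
alpha ∧ beta = (-4) dx ∧ dy

Distribute the wedge, using dx_i ∧ dx_j = -dx_j ∧ dx_i and dx_i ∧ dx_i = 0. For each pair (i, j) with i < j, the coefficient of dx_i ∧ dx_j in alpha ∧ beta is (alpha_i * beta_j - alpha_j * beta_i). Collecting: alpha ∧ beta = (-4) dx ∧ dy.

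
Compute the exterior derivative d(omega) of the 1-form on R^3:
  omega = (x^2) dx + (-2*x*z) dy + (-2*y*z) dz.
d(omega) = (-2*z) dx ∧ dy + (2*x - 2*z) dy ∧ dz

For a 1-form omega = sum_i f_i dx_i, the exterior derivative is
  d(omega) = sum_{i < j} (∂f_j/∂x_i - ∂f_i/∂x_j) dx_i ∧ dx_j.
  coefficient of dx ∧ dy: ∂f_2/∂x - ∂f_1/∂y = ∂(-2*x*z)/∂x - ∂(x^2)/∂y = -2*z
  coefficient of dy ∧ dz: ∂f_3/∂y - ∂f_2/∂z = ∂(-2*y*z)/∂y - ∂(-2*x*z)/∂z = 2*x - 2*z
Assembling: d(omega) = (-2*z) dx ∧ dy + (2*x - 2*z) dy ∧ dz.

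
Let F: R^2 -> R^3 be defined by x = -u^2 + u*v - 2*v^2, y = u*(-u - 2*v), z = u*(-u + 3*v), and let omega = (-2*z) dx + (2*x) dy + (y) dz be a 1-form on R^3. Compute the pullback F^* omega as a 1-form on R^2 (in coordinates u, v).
F^* omega = (2*u^3 + 15*u^2*v - 8*u*v^2 + 8*v^3) du + (u*(3*u^2 - 24*u*v + 32*v^2)) dv

Using F^*(f dg) = (f ∘ F) d(g ∘ F), substitute each coordinate x_i by F_i(u, v) in f_i, and replace dx_i by d F_i = (∂F_i/∂u) du + (∂F_i/∂v) dv.
  For the x component: f_1(F) = 2*u*(u - 3*v); d F_1 = (-2*u + v) du + (u - 4*v) dv
  For the y component: f_2(F) = -2*u^2 + 2*u*v - 4*v^2; d F_2 = (-2*u - 2*v) du + (-2*u) dv
  For the z component: f_3(F) = u*(-u - 2*v); d F_3 = (-2*u + 3*v) du + (3*u) dv
Combining and collecting du, dv coefficients:
  coeff of du: 2*u^3 + 15*u^2*v - 8*u*v^2 + 8*v^3
  coeff of dv: u*(3*u^2 - 24*u*v + 32*v^2)
F^* omega = (2*u^3 + 15*u^2*v - 8*u*v^2 + 8*v^3) du + (u*(3*u^2 - 24*u*v + 32*v^2)) dv.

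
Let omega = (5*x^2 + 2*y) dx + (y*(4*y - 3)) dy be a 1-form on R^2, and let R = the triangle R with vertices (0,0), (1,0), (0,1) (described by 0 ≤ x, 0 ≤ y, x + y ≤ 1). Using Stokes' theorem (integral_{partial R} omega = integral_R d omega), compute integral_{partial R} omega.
integral_(partial R) omega = -1

Stokes: integral_partial_R omega = integral_R d omega with d omega = (∂Q/∂x - ∂P/∂y) dx ∧ dy.
  ∂Q/∂x = 0
  ∂P/∂y = 2
  integrand = ∂Q/∂x - ∂P/∂y = -2.
Integrating over R: integral_0^1 integral_0^{1-x} (-2) dy dx = -1.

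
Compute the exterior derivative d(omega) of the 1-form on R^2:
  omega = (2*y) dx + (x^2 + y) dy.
d(omega) = (2*x - 2) dx ∧ dy

For a 1-form omega = sum_i f_i dx_i, the exterior derivative is
  d(omega) = sum_{i < j} (∂f_j/∂x_i - ∂f_i/∂x_j) dx_i ∧ dx_j.
  coefficient of dx ∧ dy: ∂f_2/∂x - ∂f_1/∂y = ∂(x^2 + y)/∂x - ∂(2*y)/∂y = 2*x - 2
Assembling: d(omega) = (2*x - 2) dx ∧ dy.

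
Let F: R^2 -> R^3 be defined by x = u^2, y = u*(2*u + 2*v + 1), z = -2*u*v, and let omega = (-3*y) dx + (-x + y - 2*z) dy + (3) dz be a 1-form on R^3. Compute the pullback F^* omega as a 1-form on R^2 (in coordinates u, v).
F^* omega = (-8*u^3 + 14*u^2*v - u^2 + 12*u*v^2 + 8*u*v + u - 6*v) du + (2*u*(u^2 + 6*u*v + u - 3)) dv

Using F^*(f dg) = (f ∘ F) d(g ∘ F), substitute each coordinate x_i by F_i(u, v) in f_i, and replace dx_i by d F_i = (∂F_i/∂u) du + (∂F_i/∂v) dv.
  For the x component: f_1(F) = 3*u*(-2*u - 2*v - 1); d F_1 = (2*u) du + (0) dv
  For the y component: f_2(F) = u*(u + 6*v + 1); d F_2 = (4*u + 2*v + 1) du + (2*u) dv
  For the z component: f_3(F) = 3; d F_3 = (-2*v) du + (-2*u) dv
Combining and collecting du, dv coefficients:
  coeff of du: -8*u^3 + 14*u^2*v - u^2 + 12*u*v^2 + 8*u*v + u - 6*v
  coeff of dv: 2*u*(u^2 + 6*u*v + u - 3)
F^* omega = (-8*u^3 + 14*u^2*v - u^2 + 12*u*v^2 + 8*u*v + u - 6*v) du + (2*u*(u^2 + 6*u*v + u - 3)) dv.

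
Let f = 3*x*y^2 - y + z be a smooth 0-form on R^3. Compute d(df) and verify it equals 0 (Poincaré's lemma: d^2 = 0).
d(df) = 0

Step 1: df = sum_i (∂f/∂x_i) dx_i = (3*y^2) dx + (6*x*y - 1) dy + (1) dz.
Step 2: Apply d again. Using the 1-form formula, the coefficient of dx ∧ dy in d(df) is ∂^2 f/∂x ∂y - ∂^2 f/∂y ∂x = (6*y) - (6*y) = 0 (equality of mixed partials for smooth f).
Similarly for dx ∧ dz and dy ∧ dz — all coefficients vanish. So d(df) = 0.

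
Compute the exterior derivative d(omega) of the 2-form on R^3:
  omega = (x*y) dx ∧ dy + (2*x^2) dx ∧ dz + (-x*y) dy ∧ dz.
d(omega) = (-y) dx ∧ dy ∧ dz

For a 2-form omega = sum_{i<j} g_{ij} dx_i ∧ dx_j, the exterior derivative is
  d(omega) = sum_{i<j} d(g_{ij}) ∧ dx_i ∧ dx_j = sum_{i<j, k} (∂g_{ij}/∂x_k) dx_k ∧ dx_i ∧ dx_j.
Expand each term, using dx_k ∧ dx_i ∧ dx_j = sgn(permutation) dx_{(a)} ∧ dx_{(b)} ∧ dx_{(c)} with (a < b < c) sorted:
  d(-x*y) includes (∂/∂x)(-x*y) dx = (-y) dx, which multiplied by dy ∧ dz gives (-y) dx ∧ dy ∧ dz
Collecting like 3-forms: d(omega) = (-y) dx ∧ dy ∧ dz.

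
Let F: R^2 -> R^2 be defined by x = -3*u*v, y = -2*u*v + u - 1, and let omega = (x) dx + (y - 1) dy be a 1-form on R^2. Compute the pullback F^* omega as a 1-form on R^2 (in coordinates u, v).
F^* omega = (13*u*v^2 - 4*u*v + u + 4*v - 2) du + (u*(13*u*v - 2*u + 4)) dv

Using F^*(f dg) = (f ∘ F) d(g ∘ F), substitute each coordinate x_i by F_i(u, v) in f_i, and replace dx_i by d F_i = (∂F_i/∂u) du + (∂F_i/∂v) dv.
  For the x component: f_1(F) = -3*u*v; d F_1 = (-3*v) du + (-3*u) dv
  For the y component: f_2(F) = -2*u*v + u - 2; d F_2 = (1 - 2*v) du + (-2*u) dv
Combining and collecting du, dv coefficients:
  coeff of du: 13*u*v^2 - 4*u*v + u + 4*v - 2
  coeff of dv: u*(13*u*v - 2*u + 4)
F^* omega = (13*u*v^2 - 4*u*v + u + 4*v - 2) du + (u*(13*u*v - 2*u + 4)) dv.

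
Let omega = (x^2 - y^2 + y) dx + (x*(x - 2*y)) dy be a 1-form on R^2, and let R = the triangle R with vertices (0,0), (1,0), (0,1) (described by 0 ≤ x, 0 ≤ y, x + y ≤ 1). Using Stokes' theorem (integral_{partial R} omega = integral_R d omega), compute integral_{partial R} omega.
integral_(partial R) omega = -1/6

Stokes: integral_partial_R omega = integral_R d omega with d omega = (∂Q/∂x - ∂P/∂y) dx ∧ dy.
  ∂Q/∂x = 2*x - 2*y
  ∂P/∂y = 1 - 2*y
  integrand = ∂Q/∂x - ∂P/∂y = 2*x - 1.
Integrating over R: integral_0^1 integral_0^{1-x} (2*x - 1) dy dx = -1/6.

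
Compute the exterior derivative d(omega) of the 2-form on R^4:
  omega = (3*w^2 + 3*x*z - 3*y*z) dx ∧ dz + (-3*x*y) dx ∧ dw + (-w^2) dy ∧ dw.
d(omega) = (3*z) dx ∧ dy ∧ dz + (6*w) dx ∧ dz ∧ dw + (3*x) dx ∧ dy ∧ dw

For a 2-form omega = sum_{i<j} g_{ij} dx_i ∧ dx_j, the exterior derivative is
  d(omega) = sum_{i<j} d(g_{ij}) ∧ dx_i ∧ dx_j = sum_{i<j, k} (∂g_{ij}/∂x_k) dx_k ∧ dx_i ∧ dx_j.
Expand each term, using dx_k ∧ dx_i ∧ dx_j = sgn(permutation) dx_{(a)} ∧ dx_{(b)} ∧ dx_{(c)} with (a < b < c) sorted:
  d(3*w^2 + 3*x*z - 3*y*z) includes (∂/∂y)(3*w^2 + 3*x*z - 3*y*z) dy = (-3*z) dy, which multiplied by dx ∧ dz gives (3*z) dx ∧ dy ∧ dz
  d(3*w^2 + 3*x*z - 3*y*z) includes (∂/∂w)(3*w^2 + 3*x*z - 3*y*z) dw = (6*w) dw, which multiplied by dx ∧ dz gives (6*w) dx ∧ dz ∧ dw
  d(-3*x*y) includes (∂/∂y)(-3*x*y) dy = (-3*x) dy, which multiplied by dx ∧ dw gives (3*x) dx ∧ dy ∧ dw
Collecting like 3-forms: d(omega) = (3*z) dx ∧ dy ∧ dz + (6*w) dx ∧ dz ∧ dw + (3*x) dx ∧ dy ∧ dw.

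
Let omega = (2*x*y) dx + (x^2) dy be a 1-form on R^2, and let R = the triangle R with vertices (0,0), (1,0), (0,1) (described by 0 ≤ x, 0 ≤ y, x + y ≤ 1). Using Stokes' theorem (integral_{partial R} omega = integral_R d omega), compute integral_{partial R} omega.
integral_(partial R) omega = 0

Stokes: integral_partial_R omega = integral_R d omega with d omega = (∂Q/∂x - ∂P/∂y) dx ∧ dy.
  ∂Q/∂x = 2*x
  ∂P/∂y = 2*x
  integrand = ∂Q/∂x - ∂P/∂y = 0.
Integrating over R: integral_0^1 integral_0^{1-x} (0) dy dx = 0.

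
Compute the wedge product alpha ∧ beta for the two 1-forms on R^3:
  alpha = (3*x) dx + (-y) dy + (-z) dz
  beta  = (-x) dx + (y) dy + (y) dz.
alpha ∧ beta = (2*x*y) dx ∧ dy + (x*(3*y - z)) dx ∧ dz + (y*(-y + z)) dy ∧ dz

Distribute the wedge, using dx_i ∧ dx_j = -dx_j ∧ dx_i and dx_i ∧ dx_i = 0. For each pair (i, j) with i < j, the coefficient of dx_i ∧ dx_j in alpha ∧ beta is (alpha_i * beta_j - alpha_j * beta_i). Collecting: alpha ∧ beta = (2*x*y) dx ∧ dy + (x*(3*y - z)) dx ∧ dz + (y*(-y + z)) dy ∧ dz.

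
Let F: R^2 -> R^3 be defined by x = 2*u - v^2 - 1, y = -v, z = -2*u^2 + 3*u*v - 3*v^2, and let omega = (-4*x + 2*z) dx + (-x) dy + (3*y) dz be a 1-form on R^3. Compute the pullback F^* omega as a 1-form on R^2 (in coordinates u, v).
F^* omega = (-8*u^2 + 24*u*v - 16*u - 13*v^2 + 8) du + (8*u^2*v - 12*u*v^2 + 7*u*v + 2*u + 4*v^3 + 17*v^2 - 8*v - 1) dv

Using F^*(f dg) = (f ∘ F) d(g ∘ F), substitute each coordinate x_i by F_i(u, v) in f_i, and replace dx_i by d F_i = (∂F_i/∂u) du + (∂F_i/∂v) dv.
  For the x component: f_1(F) = -4*u^2 + 6*u*v - 8*u - 2*v^2 + 4; d F_1 = (2) du + (-2*v) dv
  For the y component: f_2(F) = -2*u + v^2 + 1; d F_2 = (0) du + (-1) dv
  For the z component: f_3(F) = -3*v; d F_3 = (-4*u + 3*v) du + (3*u - 6*v) dv
Combining and collecting du, dv coefficients:
  coeff of du: -8*u^2 + 24*u*v - 16*u - 13*v^2 + 8
  coeff of dv: 8*u^2*v - 12*u*v^2 + 7*u*v + 2*u + 4*v^3 + 17*v^2 - 8*v - 1
F^* omega = (-8*u^2 + 24*u*v - 16*u - 13*v^2 + 8) du + (8*u^2*v - 12*u*v^2 + 7*u*v + 2*u + 4*v^3 + 17*v^2 - 8*v - 1) dv.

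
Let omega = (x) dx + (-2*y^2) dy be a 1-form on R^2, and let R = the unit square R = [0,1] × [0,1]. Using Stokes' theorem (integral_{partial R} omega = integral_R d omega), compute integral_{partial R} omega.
integral_(partial R) omega = 0

Stokes: integral_partial_R omega = integral_R d omega with d omega = (∂Q/∂x - ∂P/∂y) dx ∧ dy.
  ∂Q/∂x = 0
  ∂P/∂y = 0
  integrand = ∂Q/∂x - ∂P/∂y = 0.
Integrating over R: integral_0^1 integral_0^1 (0) dx dy = 0.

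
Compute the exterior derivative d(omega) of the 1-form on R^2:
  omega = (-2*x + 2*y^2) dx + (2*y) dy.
d(omega) = (-4*y) dx ∧ dy

For a 1-form omega = sum_i f_i dx_i, the exterior derivative is
  d(omega) = sum_{i < j} (∂f_j/∂x_i - ∂f_i/∂x_j) dx_i ∧ dx_j.
  coefficient of dx ∧ dy: ∂f_2/∂x - ∂f_1/∂y = ∂(2*y)/∂x - ∂(-2*x + 2*y^2)/∂y = -4*y
Assembling: d(omega) = (-4*y) dx ∧ dy.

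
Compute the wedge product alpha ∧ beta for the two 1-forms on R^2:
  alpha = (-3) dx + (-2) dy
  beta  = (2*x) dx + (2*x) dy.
alpha ∧ beta = (-2*x) dx ∧ dy

Distribute the wedge, using dx_i ∧ dx_j = -dx_j ∧ dx_i and dx_i ∧ dx_i = 0. For each pair (i, j) with i < j, the coefficient of dx_i ∧ dx_j in alpha ∧ beta is (alpha_i * beta_j - alpha_j * beta_i). Collecting: alpha ∧ beta = (-2*x) dx ∧ dy.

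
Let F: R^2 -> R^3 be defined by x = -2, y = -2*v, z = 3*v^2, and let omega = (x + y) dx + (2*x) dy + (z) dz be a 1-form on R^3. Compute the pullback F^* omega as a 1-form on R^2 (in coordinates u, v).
F^* omega = (18*v^3 + 8) dv

Using F^*(f dg) = (f ∘ F) d(g ∘ F), substitute each coordinate x_i by F_i(u, v) in f_i, and replace dx_i by d F_i = (∂F_i/∂u) du + (∂F_i/∂v) dv.
  For the x component: f_1(F) = -2*v - 2; d F_1 = (0) du + (0) dv
  For the y component: f_2(F) = -4; d F_2 = (0) du + (-2) dv
  For the z component: f_3(F) = 3*v^2; d F_3 = (0) du + (6*v) dv
Combining and collecting du, dv coefficients:
  coeff of du: 0
  coeff of dv: 18*v^3 + 8
F^* omega = (18*v^3 + 8) dv.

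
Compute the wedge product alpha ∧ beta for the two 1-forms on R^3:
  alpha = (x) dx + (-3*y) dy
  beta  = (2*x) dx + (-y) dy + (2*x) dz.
alpha ∧ beta = (5*x*y) dx ∧ dy + (2*x^2) dx ∧ dz + (-6*x*y) dy ∧ dz

Distribute the wedge, using dx_i ∧ dx_j = -dx_j ∧ dx_i and dx_i ∧ dx_i = 0. For each pair (i, j) with i < j, the coefficient of dx_i ∧ dx_j in alpha ∧ beta is (alpha_i * beta_j - alpha_j * beta_i). Collecting: alpha ∧ beta = (5*x*y) dx ∧ dy + (2*x^2) dx ∧ dz + (-6*x*y) dy ∧ dz.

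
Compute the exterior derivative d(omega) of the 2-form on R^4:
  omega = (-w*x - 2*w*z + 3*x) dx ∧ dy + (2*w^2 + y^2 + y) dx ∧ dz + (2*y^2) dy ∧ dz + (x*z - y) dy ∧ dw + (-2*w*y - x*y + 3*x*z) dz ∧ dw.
d(omega) = (-2*w - 2*y - 1) dx ∧ dy ∧ dz + (-x - z) dx ∧ dy ∧ dw + (4*w - y + 3*z) dx ∧ dz ∧ dw + (-2*w - 2*x) dy ∧ dz ∧ dw

For a 2-form omega = sum_{i<j} g_{ij} dx_i ∧ dx_j, the exterior derivative is
  d(omega) = sum_{i<j} d(g_{ij}) ∧ dx_i ∧ dx_j = sum_{i<j, k} (∂g_{ij}/∂x_k) dx_k ∧ dx_i ∧ dx_j.
Expand each term, using dx_k ∧ dx_i ∧ dx_j = sgn(permutation) dx_{(a)} ∧ dx_{(b)} ∧ dx_{(c)} with (a < b < c) sorted:
  d(-w*x - 2*w*z + 3*x) includes (∂/∂z)(-w*x - 2*w*z + 3*x) dz = (-2*w) dz, which multiplied by dx ∧ dy gives (-2*w) dx ∧ dy ∧ dz
  d(-w*x - 2*w*z + 3*x) includes (∂/∂w)(-w*x - 2*w*z + 3*x) dw = (-x - 2*z) dw, which multiplied by dx ∧ dy gives (-x - 2*z) dx ∧ dy ∧ dw
  d(2*w^2 + y^2 + y) includes (∂/∂y)(2*w^2 + y^2 + y) dy = (2*y + 1) dy, which multiplied by dx ∧ dz gives (-2*y - 1) dx ∧ dy ∧ dz
  d(2*w^2 + y^2 + y) includes (∂/∂w)(2*w^2 + y^2 + y) dw = (4*w) dw, which multiplied by dx ∧ dz gives (4*w) dx ∧ dz ∧ dw
  d(x*z - y) includes (∂/∂x)(x*z - y) dx = (z) dx, which multiplied by dy ∧ dw gives (z) dx ∧ dy ∧ dw
  d(x*z - y) includes (∂/∂z)(x*z - y) dz = (x) dz, which multiplied by dy ∧ dw gives (-x) dy ∧ dz ∧ dw
  d(-2*w*y - x*y + 3*x*z) includes (∂/∂x)(-2*w*y - x*y + 3*x*z) dx = (-y + 3*z) dx, which multiplied by dz ∧ dw gives (-y + 3*z) dx ∧ dz ∧ dw
  d(-2*w*y - x*y + 3*x*z) includes (∂/∂y)(-2*w*y - x*y + 3*x*z) dy = (-2*w - x) dy, which multiplied by dz ∧ dw gives (-2*w - x) dy ∧ dz ∧ dw
Collecting like 3-forms: d(omega) = (-2*w - 2*y - 1) dx ∧ dy ∧ dz + (-x - z) dx ∧ dy ∧ dw + (4*w - y + 3*z) dx ∧ dz ∧ dw + (-2*w - 2*x) dy ∧ dz ∧ dw.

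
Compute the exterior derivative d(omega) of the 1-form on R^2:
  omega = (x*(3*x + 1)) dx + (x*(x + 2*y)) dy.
d(omega) = (2*x + 2*y) dx ∧ dy

For a 1-form omega = sum_i f_i dx_i, the exterior derivative is
  d(omega) = sum_{i < j} (∂f_j/∂x_i - ∂f_i/∂x_j) dx_i ∧ dx_j.
  coefficient of dx ∧ dy: ∂f_2/∂x - ∂f_1/∂y = ∂(x*(x + 2*y))/∂x - ∂(x*(3*x + 1))/∂y = 2*x + 2*y
Assembling: d(omega) = (2*x + 2*y) dx ∧ dy.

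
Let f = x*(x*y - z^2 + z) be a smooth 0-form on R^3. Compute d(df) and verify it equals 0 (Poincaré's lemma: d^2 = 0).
d(df) = 0

Step 1: df = sum_i (∂f/∂x_i) dx_i = (2*x*y - z^2 + z) dx + (x^2) dy + (x*(1 - 2*z)) dz.
Step 2: Apply d again. Using the 1-form formula, the coefficient of dx ∧ dy in d(df) is ∂^2 f/∂x ∂y - ∂^2 f/∂y ∂x = (2*x) - (2*x) = 0 (equality of mixed partials for smooth f).
Similarly for dx ∧ dz and dy ∧ dz — all coefficients vanish. So d(df) = 0.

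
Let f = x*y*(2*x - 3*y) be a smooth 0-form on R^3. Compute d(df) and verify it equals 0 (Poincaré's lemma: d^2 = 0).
d(df) = 0

Step 1: df = sum_i (∂f/∂x_i) dx_i = (y*(4*x - 3*y)) dx + (2*x*(x - 3*y)) dy + (0) dz.
Step 2: Apply d again. Using the 1-form formula, the coefficient of dx ∧ dy in d(df) is ∂^2 f/∂x ∂y - ∂^2 f/∂y ∂x = (4*x - 6*y) - (4*x - 6*y) = 0 (equality of mixed partials for smooth f).
Similarly for dx ∧ dz and dy ∧ dz — all coefficients vanish. So d(df) = 0.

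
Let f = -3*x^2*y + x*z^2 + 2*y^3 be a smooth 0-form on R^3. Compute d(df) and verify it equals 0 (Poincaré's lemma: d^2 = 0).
d(df) = 0

Step 1: df = sum_i (∂f/∂x_i) dx_i = (-6*x*y + z^2) dx + (-3*x^2 + 6*y^2) dy + (2*x*z) dz.
Step 2: Apply d again. Using the 1-form formula, the coefficient of dx ∧ dy in d(df) is ∂^2 f/∂x ∂y - ∂^2 f/∂y ∂x = (-6*x) - (-6*x) = 0 (equality of mixed partials for smooth f).
Similarly for dx ∧ dz and dy ∧ dz — all coefficients vanish. So d(df) = 0.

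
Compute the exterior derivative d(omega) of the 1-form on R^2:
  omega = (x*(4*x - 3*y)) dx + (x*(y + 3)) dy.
d(omega) = (3*x + y + 3) dx ∧ dy

For a 1-form omega = sum_i f_i dx_i, the exterior derivative is
  d(omega) = sum_{i < j} (∂f_j/∂x_i - ∂f_i/∂x_j) dx_i ∧ dx_j.
  coefficient of dx ∧ dy: ∂f_2/∂x - ∂f_1/∂y = ∂(x*(y + 3))/∂x - ∂(x*(4*x - 3*y))/∂y = 3*x + y + 3
Assembling: d(omega) = (3*x + y + 3) dx ∧ dy.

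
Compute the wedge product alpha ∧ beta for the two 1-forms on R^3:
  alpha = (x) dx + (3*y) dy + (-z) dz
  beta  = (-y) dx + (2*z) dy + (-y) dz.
alpha ∧ beta = (2*x*z + 3*y^2) dx ∧ dy + (-y*(x + z)) dx ∧ dz + (-3*y^2 + 2*z^2) dy ∧ dz

Distribute the wedge, using dx_i ∧ dx_j = -dx_j ∧ dx_i and dx_i ∧ dx_i = 0. For each pair (i, j) with i < j, the coefficient of dx_i ∧ dx_j in alpha ∧ beta is (alpha_i * beta_j - alpha_j * beta_i). Collecting: alpha ∧ beta = (2*x*z + 3*y^2) dx ∧ dy + (-y*(x + z)) dx ∧ dz + (-3*y^2 + 2*z^2) dy ∧ dz.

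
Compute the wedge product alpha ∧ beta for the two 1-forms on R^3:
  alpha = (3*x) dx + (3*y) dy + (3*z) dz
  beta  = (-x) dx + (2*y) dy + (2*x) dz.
alpha ∧ beta = (9*x*y) dx ∧ dy + (3*x*(2*x + z)) dx ∧ dz + (6*y*(x - z)) dy ∧ dz

Distribute the wedge, using dx_i ∧ dx_j = -dx_j ∧ dx_i and dx_i ∧ dx_i = 0. For each pair (i, j) with i < j, the coefficient of dx_i ∧ dx_j in alpha ∧ beta is (alpha_i * beta_j - alpha_j * beta_i). Collecting: alpha ∧ beta = (9*x*y) dx ∧ dy + (3*x*(2*x + z)) dx ∧ dz + (6*y*(x - z)) dy ∧ dz.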